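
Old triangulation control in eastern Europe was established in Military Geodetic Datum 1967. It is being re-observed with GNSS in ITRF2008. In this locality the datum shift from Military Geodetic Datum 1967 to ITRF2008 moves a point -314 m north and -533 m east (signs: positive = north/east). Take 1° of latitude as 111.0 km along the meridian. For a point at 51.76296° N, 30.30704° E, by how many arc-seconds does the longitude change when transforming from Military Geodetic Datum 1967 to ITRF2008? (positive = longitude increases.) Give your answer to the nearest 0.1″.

Δλ = -27.9″

At latitude 51.76296°, cos φ = 0.618916.
1° of longitude at this latitude = 111.0 × cos φ = 68.70 km, so Δλ = -533.0 / 68699.7 = -0.0077584° = -27.930″.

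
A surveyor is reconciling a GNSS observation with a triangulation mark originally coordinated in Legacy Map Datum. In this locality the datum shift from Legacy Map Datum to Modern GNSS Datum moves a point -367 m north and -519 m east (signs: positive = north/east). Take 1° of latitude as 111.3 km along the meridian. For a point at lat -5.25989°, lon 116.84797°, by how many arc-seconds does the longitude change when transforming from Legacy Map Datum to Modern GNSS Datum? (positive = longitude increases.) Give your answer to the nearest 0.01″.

Δλ = -16.86″

At latitude -5.25989°, cos φ = 0.995789.
1° of longitude at this latitude = 111.3 × cos φ = 110.83 km, so Δλ = -519.0 / 110831.3 = -0.0046828° = -16.858″.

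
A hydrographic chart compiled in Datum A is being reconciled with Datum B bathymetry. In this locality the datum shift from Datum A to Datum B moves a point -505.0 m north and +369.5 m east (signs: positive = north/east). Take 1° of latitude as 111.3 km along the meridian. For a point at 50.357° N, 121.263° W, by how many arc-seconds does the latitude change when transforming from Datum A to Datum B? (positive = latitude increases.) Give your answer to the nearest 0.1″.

Δφ = -16.3″

1° of latitude = 111.3 km, so Δφ = -505.0 / 111300 = -0.0045373° = -16.334″.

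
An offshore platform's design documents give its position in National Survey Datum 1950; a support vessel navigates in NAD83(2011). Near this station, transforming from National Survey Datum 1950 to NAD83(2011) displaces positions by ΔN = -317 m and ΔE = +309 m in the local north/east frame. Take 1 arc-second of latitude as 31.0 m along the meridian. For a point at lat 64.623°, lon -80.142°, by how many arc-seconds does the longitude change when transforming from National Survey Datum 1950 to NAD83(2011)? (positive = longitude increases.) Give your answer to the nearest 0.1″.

At latitude 64.623°, cos φ = 0.428572.
1″ of longitude at this latitude = 31.00 × cos φ = 13.2857 m, so Δλ = 309.0 / 13.2857 = 23.258″.

Δλ = 23.3″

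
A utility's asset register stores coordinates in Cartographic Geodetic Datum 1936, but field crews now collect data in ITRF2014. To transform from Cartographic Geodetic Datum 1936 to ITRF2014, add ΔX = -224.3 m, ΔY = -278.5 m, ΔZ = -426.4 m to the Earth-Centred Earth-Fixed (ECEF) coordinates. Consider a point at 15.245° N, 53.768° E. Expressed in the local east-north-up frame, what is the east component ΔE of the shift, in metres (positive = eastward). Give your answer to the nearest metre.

At φ = 15.245°, λ = 53.768°: sin φ = 0.262947, cos φ = 0.964810, sin λ = 0.806630, cos λ = 0.591056.
ΔE = −sin λ·ΔX + cos λ·ΔY = −(0.806630)·(-224.3) + (0.591056)·(-278.5) = 16.32 m.

ΔE = 16 m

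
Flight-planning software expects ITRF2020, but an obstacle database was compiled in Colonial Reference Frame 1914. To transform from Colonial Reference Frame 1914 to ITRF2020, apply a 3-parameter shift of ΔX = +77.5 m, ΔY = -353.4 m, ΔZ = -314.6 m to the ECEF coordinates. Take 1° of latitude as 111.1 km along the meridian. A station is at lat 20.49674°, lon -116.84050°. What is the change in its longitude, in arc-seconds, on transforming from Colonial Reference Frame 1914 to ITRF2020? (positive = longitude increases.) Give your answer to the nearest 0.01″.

sin φ = 0.350154, cos φ = 0.936692, sin λ = -0.892267, cos λ = -0.451508.
East component: ΔE = −sin λ·ΔX + cos λ·ΔY = −(-0.892267)(77.5) + (-0.451508)(-353.4) = 228.71 m.
1° of latitude spans 111100 m; at latitude φ, 1° of longitude spans that × cos φ = 104066.5 m, so Δλ = 228.71 / 104066.5 × 3600 = 7.912″.

Δλ = 7.91″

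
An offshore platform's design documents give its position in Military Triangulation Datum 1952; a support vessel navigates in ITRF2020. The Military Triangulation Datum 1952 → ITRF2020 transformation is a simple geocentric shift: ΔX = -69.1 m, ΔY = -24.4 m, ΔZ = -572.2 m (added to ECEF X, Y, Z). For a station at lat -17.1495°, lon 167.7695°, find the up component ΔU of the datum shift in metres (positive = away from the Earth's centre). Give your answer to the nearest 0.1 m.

ΔU = 228.3 m

At φ = -17.1495°, λ = 167.7695°: sin φ = -0.294866, cos φ = 0.955539, sin λ = 0.211845, cos λ = -0.977303.
ΔU = cos φ cos λ·ΔX + cos φ sin λ·ΔY + sin φ·ΔZ = (0.955539)(-0.977303)(-69.1) + (0.955539)(0.211845)(-24.4) + (-0.294866)(-572.2) = 228.31 m.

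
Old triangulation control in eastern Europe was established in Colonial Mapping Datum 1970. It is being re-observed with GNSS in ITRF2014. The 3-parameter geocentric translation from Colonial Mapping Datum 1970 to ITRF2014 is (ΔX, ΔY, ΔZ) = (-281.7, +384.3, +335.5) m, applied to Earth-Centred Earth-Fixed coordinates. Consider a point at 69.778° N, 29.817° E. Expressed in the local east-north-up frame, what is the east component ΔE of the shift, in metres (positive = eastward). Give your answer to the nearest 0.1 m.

ΔE = 473.5 m

At φ = 69.778°, λ = 29.817°: sin φ = 0.938360, cos φ = 0.345659, sin λ = 0.497231, cos λ = 0.867618.
ΔE = −sin λ·ΔX + cos λ·ΔY = −(0.497231)·(-281.7) + (0.867618)·(384.3) = 473.50 m.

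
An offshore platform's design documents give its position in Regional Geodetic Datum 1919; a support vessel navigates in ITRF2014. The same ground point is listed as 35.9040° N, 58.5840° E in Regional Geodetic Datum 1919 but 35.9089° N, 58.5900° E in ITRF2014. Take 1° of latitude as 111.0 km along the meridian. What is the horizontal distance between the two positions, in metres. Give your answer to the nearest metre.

766 m

Δφ = 35.9089° − 35.9040° = +0.0049°; Δλ = 58.5900° − 58.5840° = +0.0060°.
ΔN = Δφ × 111000 = 543.9 m; ΔE = Δλ × 111000 × cos(35.9040°) = +0.0060 × 111000 × 0.810001 = 539.5 m.
Distance = √(ΔE² + ΔN²) = √(539.5² + 543.9²) = 766.1 m.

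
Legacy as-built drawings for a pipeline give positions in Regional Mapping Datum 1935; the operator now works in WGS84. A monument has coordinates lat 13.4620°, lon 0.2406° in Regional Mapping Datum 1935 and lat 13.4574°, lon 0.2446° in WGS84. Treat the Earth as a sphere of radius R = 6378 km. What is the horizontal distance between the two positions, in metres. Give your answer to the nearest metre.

Δφ = 13.4574° − 13.4620° = -0.0046°; Δλ = 0.2446° − 0.2406° = +0.0040°.
1° along a meridian = πR/180 = 111317 m.
ΔN = Δφ × 111317 = -512.1 m; ΔE = Δλ × 111317 × cos(13.4620°) = +0.0040 × 111317 × 0.972525 = 433.0 m.
Distance = √(ΔE² + ΔN²) = √(433.0² + (-512.1)²) = 670.6 m.

671 m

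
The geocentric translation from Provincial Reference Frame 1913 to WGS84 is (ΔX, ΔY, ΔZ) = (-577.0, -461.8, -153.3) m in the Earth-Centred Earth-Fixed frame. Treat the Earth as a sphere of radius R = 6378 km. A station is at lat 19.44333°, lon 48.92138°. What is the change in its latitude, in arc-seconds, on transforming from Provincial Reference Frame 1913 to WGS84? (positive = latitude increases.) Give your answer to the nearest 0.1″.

sin φ = 0.332874, cos φ = 0.942971, sin λ = 0.753809, cos λ = 0.657094.
North component: ΔN = −sin φ cos λ·ΔX − sin φ sin λ·ΔY + cos φ·ΔZ = −(0.332874)(0.657094)(-577.0) − (0.332874)(0.753809)(-461.8) + (0.942971)(-153.3) = 97.53 m.
1° of latitude spans πR/180 = 111317 m, so Δφ = 97.53 / 111317 × 3600 = 3.154″.

Δφ = 3.2″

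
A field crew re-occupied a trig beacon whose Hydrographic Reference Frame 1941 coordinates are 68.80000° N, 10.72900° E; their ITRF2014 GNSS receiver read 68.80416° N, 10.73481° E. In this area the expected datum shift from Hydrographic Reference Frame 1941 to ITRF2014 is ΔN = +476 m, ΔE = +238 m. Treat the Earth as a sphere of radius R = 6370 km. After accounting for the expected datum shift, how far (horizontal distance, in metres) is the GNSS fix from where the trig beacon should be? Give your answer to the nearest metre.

14 m

Observed coordinate differences: Δφ = +0.00416°, Δλ = +0.00581°.
Converting to metres (1° lat = 111177 m, cos φ = 0.361625): observed ΔN = 462.5 m, observed ΔE = 233.6 m.
Subtracting the expected shift leaves a residual of 462.5 − (476) = -13.5 m north and 233.6 − (238) = -4.4 m east.
Residual distance = √((-13.5)² + (-4.4)²) = 14.2 m.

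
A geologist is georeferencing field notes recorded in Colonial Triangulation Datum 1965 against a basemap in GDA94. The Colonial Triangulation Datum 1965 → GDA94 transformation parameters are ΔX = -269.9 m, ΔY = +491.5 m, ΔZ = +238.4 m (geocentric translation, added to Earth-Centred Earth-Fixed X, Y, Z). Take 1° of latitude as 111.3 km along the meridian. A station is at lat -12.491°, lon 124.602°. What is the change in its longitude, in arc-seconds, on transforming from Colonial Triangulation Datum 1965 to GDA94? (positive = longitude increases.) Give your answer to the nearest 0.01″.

Δλ = -1.89″

sin φ = -0.216286, cos φ = 0.976330, sin λ = 0.823117, cos λ = -0.567872.
East component: ΔE = −sin λ·ΔX + cos λ·ΔY = −(0.823117)(-269.9) + (-0.567872)(491.5) = -56.95 m.
1° of latitude spans 111300 m; at latitude φ, 1° of longitude spans that × cos φ = 108665.5 m, so Δλ = -56.95 / 108665.5 × 3600 = -1.887″.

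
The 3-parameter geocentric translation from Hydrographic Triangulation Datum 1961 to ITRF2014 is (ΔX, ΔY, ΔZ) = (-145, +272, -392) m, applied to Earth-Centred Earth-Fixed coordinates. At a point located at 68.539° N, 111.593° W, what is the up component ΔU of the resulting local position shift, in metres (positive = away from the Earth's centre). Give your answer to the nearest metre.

ΔU = -438 m

At φ = 68.539°, λ = -111.593°: sin φ = 0.930667, cos φ = 0.365868, sin λ = -0.929821, cos λ = -0.368011.
ΔU = cos φ cos λ·ΔX + cos φ sin λ·ΔY + sin φ·ΔZ = (0.365868)(-0.368011)(-145) + (0.365868)(-0.929821)(272) + (0.930667)(-392) = -437.83 m.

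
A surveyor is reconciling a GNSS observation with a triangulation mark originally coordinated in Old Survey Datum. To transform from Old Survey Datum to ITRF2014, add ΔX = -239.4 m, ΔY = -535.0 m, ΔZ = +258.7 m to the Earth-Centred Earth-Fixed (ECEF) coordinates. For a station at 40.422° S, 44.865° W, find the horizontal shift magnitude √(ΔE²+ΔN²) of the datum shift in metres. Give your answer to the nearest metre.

641 m

The local east axis at (φ, λ) is (−sin λ, cos λ, 0), so ΔE = −sin(-44.865°)·(-239.4) + cos(-44.865°)·(-535.0) = -548.07 m.
The local north axis is (−sin φ cos λ, −sin φ sin λ, cos φ), giving ΔN = -110.022 + 244.717 + 196.946 = 331.64 m.
Horizontal magnitude = √(ΔE² + ΔN²) = √((-548.07)² + 331.64²) = 640.60 m.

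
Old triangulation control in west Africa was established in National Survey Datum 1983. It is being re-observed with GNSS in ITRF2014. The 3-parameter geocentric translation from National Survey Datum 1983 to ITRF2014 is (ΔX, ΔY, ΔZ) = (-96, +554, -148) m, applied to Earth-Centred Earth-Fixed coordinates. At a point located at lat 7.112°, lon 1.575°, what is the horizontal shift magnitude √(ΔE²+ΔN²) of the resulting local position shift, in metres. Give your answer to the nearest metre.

At φ = 7.112°, λ = 1.575°: sin φ = 0.123809, cos φ = 0.992306, sin λ = 0.027485, cos λ = 0.999622.
ΔE = −sin λ·ΔX + cos λ·ΔY = −(0.027485)·(-96) + (0.999622)·(554) = 556.43 m.
ΔN = −sin φ cos λ·ΔX − sin φ sin λ·ΔY + cos φ·ΔZ = −(0.123809)(0.999622)(-96) − (0.123809)(0.027485)(554) + (0.992306)(-148) = -136.87 m.
Horizontal magnitude = √(ΔE² + ΔN²) = √(556.43² + (-136.87)²) = 573.01 m.

573 m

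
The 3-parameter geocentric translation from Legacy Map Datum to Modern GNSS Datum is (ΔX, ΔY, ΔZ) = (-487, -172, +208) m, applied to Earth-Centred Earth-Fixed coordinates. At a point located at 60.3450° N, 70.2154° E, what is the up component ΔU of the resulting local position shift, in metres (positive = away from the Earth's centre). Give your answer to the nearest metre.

The local up (radial) axis is (cos φ cos λ, cos φ sin λ, sin φ), giving ΔU = -81.560 − 80.078 + 180.756 = 19.12 m.

ΔU = 19 m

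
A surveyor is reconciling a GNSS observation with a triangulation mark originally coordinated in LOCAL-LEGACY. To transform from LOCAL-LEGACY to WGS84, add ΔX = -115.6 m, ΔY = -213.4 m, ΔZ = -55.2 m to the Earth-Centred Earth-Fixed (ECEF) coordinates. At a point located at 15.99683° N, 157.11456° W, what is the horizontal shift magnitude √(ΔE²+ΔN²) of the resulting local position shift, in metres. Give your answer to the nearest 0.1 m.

184.6 m

The local east axis at (φ, λ) is (−sin λ, cos λ, 0), so ΔE = −sin(-157.11456°)·(-115.6) + cos(-157.11456°)·(-213.4) = 151.65 m.
The local north axis is (−sin φ cos λ, −sin φ sin λ, cos φ), giving ΔN = -29.350 − 22.870 − 53.062 = -105.28 m.
Horizontal magnitude = √(ΔE² + ΔN²) = √(151.65² + (-105.28)²) = 184.61 m.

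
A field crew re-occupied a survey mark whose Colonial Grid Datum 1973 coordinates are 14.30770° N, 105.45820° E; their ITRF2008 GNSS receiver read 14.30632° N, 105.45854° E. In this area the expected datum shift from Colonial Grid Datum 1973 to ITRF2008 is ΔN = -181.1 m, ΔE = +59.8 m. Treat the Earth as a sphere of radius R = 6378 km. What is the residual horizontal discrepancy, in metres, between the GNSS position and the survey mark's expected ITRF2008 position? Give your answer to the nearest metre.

36 m

Observed coordinate differences: Δφ = -0.00138°, Δλ = +0.00034°.
Converting to metres (1° lat = 111317 m, cos φ = 0.968983): observed ΔN = -153.6 m, observed ΔE = 36.7 m.
Subtracting the expected shift leaves a residual of -153.6 − (-181.1) = 27.5 m north and 36.7 − (59.8) = -23.1 m east.
Residual distance = √(27.5² + (-23.1)²) = 35.9 m.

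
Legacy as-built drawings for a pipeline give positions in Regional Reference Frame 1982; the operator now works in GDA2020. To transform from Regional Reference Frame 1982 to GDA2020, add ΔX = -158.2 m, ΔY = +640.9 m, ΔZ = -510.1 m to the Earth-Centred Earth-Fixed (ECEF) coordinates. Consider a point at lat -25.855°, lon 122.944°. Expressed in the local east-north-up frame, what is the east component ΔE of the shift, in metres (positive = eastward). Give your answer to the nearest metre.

ΔE = -216 m

The local east axis at (φ, λ) is (−sin λ, cos λ, 0), so ΔE = −sin(122.944°)·(-158.2) + cos(122.944°)·640.9 = -215.77 m.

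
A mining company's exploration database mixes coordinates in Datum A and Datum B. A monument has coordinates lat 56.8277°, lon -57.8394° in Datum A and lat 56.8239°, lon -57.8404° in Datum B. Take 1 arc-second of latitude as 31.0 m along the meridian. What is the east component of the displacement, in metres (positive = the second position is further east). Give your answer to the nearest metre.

ΔE = -61 m

Δφ = 56.8239° − 56.8277° = -0.0038°; Δλ = -57.8404° − -57.8394° = -0.0010°.
1° of latitude = 3600 × 31.00 = 111600 m.
ΔN = Δφ × 111600 = -424.1 m; ΔE = Δλ × 111600 × cos(56.8277°) = -0.0010 × 111600 × 0.547159 = -61.1 m.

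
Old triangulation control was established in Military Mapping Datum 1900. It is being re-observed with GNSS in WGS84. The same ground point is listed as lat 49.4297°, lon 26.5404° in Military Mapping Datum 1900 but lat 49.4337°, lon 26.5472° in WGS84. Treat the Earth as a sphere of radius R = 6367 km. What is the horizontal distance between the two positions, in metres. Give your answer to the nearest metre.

663 m

Δφ = 49.4337° − 49.4297° = +0.0040°; Δλ = 26.5472° − 26.5404° = +0.0068°.
1° along a meridian = πR/180 = 111125 m.
ΔN = Δφ × 111125 = 444.5 m; ΔE = Δλ × 111125 × cos(49.4297°) = +0.0068 × 111125 × 0.650381 = 491.5 m.
Distance = √(ΔE² + ΔN²) = √(491.5² + 444.5²) = 662.7 m.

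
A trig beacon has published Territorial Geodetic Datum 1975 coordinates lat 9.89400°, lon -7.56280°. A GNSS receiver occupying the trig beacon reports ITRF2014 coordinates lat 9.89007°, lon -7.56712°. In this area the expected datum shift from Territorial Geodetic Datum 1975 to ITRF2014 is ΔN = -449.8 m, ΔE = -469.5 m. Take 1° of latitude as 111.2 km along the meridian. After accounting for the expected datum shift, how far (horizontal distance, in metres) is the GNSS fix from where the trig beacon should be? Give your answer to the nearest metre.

Observed coordinate differences: Δφ = -0.00393°, Δλ = -0.00432°.
Converting to metres (1° lat = 111200 m, cos φ = 0.985127): observed ΔN = -437.0 m, observed ΔE = -473.2 m.
Subtracting the expected shift leaves a residual of -437.0 − (-449.8) = 12.8 m north and -473.2 − (-469.5) = -3.7 m east.
Residual distance = √(12.8² + (-3.7)²) = 13.3 m.

13 m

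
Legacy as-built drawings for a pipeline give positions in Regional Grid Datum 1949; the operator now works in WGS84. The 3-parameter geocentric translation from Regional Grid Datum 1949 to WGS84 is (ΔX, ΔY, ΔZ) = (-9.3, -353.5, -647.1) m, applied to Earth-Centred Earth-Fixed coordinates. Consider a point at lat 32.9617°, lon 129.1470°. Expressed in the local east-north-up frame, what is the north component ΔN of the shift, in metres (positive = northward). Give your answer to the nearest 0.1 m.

ΔN = -397.0 m

The local north axis is (−sin φ cos λ, −sin φ sin λ, cos φ), giving ΔN = -3.194 + 149.159 − 542.939 = -396.97 m.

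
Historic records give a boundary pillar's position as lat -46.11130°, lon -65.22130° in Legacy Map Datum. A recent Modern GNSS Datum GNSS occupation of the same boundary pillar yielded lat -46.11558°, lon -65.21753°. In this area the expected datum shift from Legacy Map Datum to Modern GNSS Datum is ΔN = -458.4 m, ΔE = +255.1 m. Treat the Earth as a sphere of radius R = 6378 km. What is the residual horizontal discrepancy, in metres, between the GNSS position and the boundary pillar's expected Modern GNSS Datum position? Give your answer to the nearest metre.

Observed coordinate differences: Δφ = -0.00428°, Δλ = +0.00377°.
Converting to metres (1° lat = 111317 m, cos φ = 0.693260): observed ΔN = -476.4 m, observed ΔE = 290.9 m.
Subtracting the expected shift leaves a residual of -476.4 − (-458.4) = -18.0 m north and 290.9 − (255.1) = 35.8 m east.
Residual distance = √((-18.0)² + 35.8²) = 40.1 m.

40 m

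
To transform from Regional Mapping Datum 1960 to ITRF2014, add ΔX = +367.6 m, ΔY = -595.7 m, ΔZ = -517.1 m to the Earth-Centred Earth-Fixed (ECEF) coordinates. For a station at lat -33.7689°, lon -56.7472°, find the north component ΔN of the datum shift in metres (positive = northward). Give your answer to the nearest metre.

ΔN = -41 m

The local north axis is (−sin φ cos λ, −sin φ sin λ, cos φ), giving ΔN = 112.040 + 276.899 − 429.858 = -40.92 m.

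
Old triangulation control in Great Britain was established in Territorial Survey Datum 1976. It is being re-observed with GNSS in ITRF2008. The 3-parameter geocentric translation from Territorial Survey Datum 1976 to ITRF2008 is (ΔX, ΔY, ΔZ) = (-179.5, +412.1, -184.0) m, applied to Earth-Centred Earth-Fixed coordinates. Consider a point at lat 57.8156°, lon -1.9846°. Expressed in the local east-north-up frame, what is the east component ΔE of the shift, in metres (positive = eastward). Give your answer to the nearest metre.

The local east axis at (φ, λ) is (−sin λ, cos λ, 0), so ΔE = −sin(-1.9846°)·(-179.5) + cos(-1.9846°)·412.1 = 405.64 m.

ΔE = 406 m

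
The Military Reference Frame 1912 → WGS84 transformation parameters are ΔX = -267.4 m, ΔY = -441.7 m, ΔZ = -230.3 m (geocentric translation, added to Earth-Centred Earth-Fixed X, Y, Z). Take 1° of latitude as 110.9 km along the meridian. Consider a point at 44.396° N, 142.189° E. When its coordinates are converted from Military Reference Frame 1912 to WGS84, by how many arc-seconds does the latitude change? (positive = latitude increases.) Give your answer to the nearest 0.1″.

Δφ = -4.0″

sin φ = 0.699613, cos φ = 0.714522, sin λ = 0.613059, cos λ = -0.790037.
North component: ΔN = −sin φ cos λ·ΔX − sin φ sin λ·ΔY + cos φ·ΔZ = −(0.699613)(-0.790037)(-267.4) − (0.699613)(0.613059)(-441.7) + (0.714522)(-230.3) = -122.90 m.
1° of latitude spans 110900 m, so Δφ = -122.90 / 110900 × 3600 = -3.990″.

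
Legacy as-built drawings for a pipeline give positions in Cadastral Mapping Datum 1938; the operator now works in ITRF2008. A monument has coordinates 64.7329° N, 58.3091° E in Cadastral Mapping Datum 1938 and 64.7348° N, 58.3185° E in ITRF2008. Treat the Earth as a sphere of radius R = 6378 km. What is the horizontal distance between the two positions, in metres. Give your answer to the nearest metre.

494 m

Δφ = 64.7348° − 64.7329° = +0.0019°; Δλ = 58.3185° − 58.3091° = +0.0094°.
1° along a meridian = πR/180 = 111317 m.
ΔN = Δφ × 111317 = 211.5 m; ΔE = Δλ × 111317 × cos(64.7329°) = +0.0094 × 111317 × 0.426839 = 446.6 m.
Distance = √(ΔE² + ΔN²) = √(446.6² + 211.5²) = 494.2 m.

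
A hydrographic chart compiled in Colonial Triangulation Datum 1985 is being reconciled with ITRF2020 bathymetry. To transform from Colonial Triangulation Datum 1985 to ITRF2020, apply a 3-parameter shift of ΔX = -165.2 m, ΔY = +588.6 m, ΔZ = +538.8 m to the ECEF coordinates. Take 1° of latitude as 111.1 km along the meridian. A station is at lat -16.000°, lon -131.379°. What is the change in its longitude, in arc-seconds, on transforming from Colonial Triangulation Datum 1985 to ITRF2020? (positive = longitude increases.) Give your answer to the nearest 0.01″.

Δλ = -17.29″

sin φ = -0.275637, cos φ = 0.961262, sin λ = -0.750353, cos λ = -0.661037.
East component: ΔE = −sin λ·ΔX + cos λ·ΔY = −(-0.750353)(-165.2) + (-0.661037)(588.6) = -513.04 m.
1° of latitude spans 111100 m; at latitude φ, 1° of longitude spans that × cos φ = 106796.2 m, so Δλ = -513.04 / 106796.2 × 3600 = -17.294″.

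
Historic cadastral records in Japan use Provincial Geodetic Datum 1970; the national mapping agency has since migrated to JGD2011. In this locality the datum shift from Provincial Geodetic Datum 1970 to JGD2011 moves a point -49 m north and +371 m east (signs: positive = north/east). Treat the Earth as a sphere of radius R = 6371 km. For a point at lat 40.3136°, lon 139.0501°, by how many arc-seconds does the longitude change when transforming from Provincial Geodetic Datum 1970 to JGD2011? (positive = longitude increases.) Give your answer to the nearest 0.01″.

Δλ = 15.75″

At latitude 40.3136°, cos φ = 0.762515.
One radian of longitude at latitude φ spans R cos φ, so Δλ = ΔE / (R cos φ) = 371.0 / (6371000 × 0.762515) = 7.6369e-05 rad = 15.752″.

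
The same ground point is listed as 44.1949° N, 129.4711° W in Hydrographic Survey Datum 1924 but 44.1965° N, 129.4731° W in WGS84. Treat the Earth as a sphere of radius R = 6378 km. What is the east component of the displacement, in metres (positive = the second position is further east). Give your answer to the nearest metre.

ΔE = -160 m

Δφ = 44.1965° − 44.1949° = +0.0016°; Δλ = -129.4731° − -129.4711° = -0.0020°.
1° along a meridian = πR/180 = 111317 m.
ΔN = Δφ × 111317 = 178.1 m; ΔE = Δλ × 111317 × cos(44.1949°) = -0.0020 × 111317 × 0.716973 = -159.6 m.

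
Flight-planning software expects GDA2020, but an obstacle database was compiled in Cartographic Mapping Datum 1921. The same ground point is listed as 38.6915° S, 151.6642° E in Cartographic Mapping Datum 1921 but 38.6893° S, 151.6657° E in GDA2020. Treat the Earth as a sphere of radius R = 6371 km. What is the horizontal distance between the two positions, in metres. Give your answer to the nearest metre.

277 m

Δφ = -38.6893° − -38.6915° = +0.0022°; Δλ = 151.6657° − 151.6642° = +0.0015°.
1° along a meridian = πR/180 = 111195 m.
ΔN = Δφ × 111195 = 244.6 m; ΔE = Δλ × 111195 × cos(-38.6915°) = +0.0015 × 111195 × 0.780523 = 130.2 m.
Distance = √(ΔE² + ΔN²) = √(130.2² + 244.6²) = 277.1 m.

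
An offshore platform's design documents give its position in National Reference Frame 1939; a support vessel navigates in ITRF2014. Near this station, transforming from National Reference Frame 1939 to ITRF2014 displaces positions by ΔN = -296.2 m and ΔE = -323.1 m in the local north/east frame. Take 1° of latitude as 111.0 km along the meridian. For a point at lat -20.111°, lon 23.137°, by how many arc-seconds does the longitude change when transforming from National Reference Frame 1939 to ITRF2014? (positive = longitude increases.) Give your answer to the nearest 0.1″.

Δλ = -11.2″

At latitude -20.111°, cos φ = 0.939028.
1° of longitude at this latitude = 111.0 × cos φ = 104.23 km, so Δλ = -323.1 / 104232.1 = -0.0030998° = -11.159″.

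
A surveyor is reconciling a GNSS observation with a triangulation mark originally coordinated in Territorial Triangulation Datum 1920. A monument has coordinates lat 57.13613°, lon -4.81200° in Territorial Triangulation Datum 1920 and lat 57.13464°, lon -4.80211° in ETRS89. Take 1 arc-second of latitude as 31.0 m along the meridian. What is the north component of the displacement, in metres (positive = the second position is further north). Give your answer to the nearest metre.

ΔN = -166 m

Δφ = 57.13464° − 57.13613° = -0.00149°; Δλ = -4.80211° − -4.81200° = +0.00989°.
1° of latitude = 3600 × 31.00 = 111600 m.
ΔN = Δφ × 111600 = -166.3 m; ΔE = Δλ × 111600 × cos(57.13613°) = +0.00989 × 111600 × 0.542645 = 598.9 m.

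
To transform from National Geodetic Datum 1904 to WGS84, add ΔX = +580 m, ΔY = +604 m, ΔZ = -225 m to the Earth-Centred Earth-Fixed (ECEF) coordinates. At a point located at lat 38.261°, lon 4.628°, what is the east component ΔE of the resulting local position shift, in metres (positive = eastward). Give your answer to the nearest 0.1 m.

At φ = 38.261°, λ = 4.628°: sin φ = 0.619245, cos φ = 0.785198, sin λ = 0.080686, cos λ = 0.996740.
ΔE = −sin λ·ΔX + cos λ·ΔY = −(0.080686)·(580) + (0.996740)·(604) = 555.23 m.

ΔE = 555.2 m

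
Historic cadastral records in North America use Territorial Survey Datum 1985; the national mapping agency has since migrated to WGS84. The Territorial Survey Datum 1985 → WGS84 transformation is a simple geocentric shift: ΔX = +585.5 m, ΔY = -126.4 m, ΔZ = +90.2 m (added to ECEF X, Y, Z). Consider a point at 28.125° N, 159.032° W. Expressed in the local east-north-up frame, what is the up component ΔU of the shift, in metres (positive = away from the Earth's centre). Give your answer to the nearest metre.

ΔU = -400 m

The local up (radial) axis is (cos φ cos λ, cos φ sin λ, sin φ), giving ΔU = -482.171 + 39.891 + 42.520 = -399.76 m.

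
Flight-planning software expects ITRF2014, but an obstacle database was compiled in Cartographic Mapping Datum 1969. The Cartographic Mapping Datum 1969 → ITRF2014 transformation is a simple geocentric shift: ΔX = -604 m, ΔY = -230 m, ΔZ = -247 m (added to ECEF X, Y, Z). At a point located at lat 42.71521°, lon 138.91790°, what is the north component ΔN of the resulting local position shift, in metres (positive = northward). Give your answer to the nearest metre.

ΔN = -388 m

At φ = 42.71521°, λ = 138.91790°: sin φ = 0.678355, cos φ = 0.734735, sin λ = 0.657140, cos λ = -0.753769.
ΔN = −sin φ cos λ·ΔX − sin φ sin λ·ΔY + cos φ·ΔZ = −(0.678355)(-0.753769)(-604) − (0.678355)(0.657140)(-230) + (0.734735)(-247) = -387.79 m.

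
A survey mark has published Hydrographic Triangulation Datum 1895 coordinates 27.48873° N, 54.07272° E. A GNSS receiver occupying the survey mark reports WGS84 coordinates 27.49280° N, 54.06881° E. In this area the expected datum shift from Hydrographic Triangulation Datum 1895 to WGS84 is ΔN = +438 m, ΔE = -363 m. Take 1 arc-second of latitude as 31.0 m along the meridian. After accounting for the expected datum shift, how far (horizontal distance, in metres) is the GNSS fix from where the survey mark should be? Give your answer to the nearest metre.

29 m

Observed coordinate differences: Δφ = +0.00407°, Δλ = -0.00391°.
Converting to metres (1° lat = 111600 m, cos φ = 0.887102): observed ΔN = 454.2 m, observed ΔE = -387.1 m.
Subtracting the expected shift leaves a residual of 454.2 − (438) = 16.2 m north and -387.1 − (-363) = -24.1 m east.
Residual distance = √(16.2² + (-24.1)²) = 29.0 m.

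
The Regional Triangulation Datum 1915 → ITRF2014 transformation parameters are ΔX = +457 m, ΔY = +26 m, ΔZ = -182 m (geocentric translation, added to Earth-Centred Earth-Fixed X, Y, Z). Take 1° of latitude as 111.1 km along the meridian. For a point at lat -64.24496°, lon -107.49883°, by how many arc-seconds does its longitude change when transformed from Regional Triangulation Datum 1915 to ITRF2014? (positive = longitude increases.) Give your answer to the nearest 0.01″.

Δλ = 31.92″

sin φ = -0.900660, cos φ = 0.434524, sin λ = -0.953723, cos λ = -0.300686.
East component: ΔE = −sin λ·ΔX + cos λ·ΔY = −(-0.953723)(457) + (-0.300686)(26) = 428.03 m.
1° of latitude spans 111100 m; at latitude φ, 1° of longitude spans that × cos φ = 48275.7 m, so Δλ = 428.03 / 48275.7 × 3600 = 31.919″.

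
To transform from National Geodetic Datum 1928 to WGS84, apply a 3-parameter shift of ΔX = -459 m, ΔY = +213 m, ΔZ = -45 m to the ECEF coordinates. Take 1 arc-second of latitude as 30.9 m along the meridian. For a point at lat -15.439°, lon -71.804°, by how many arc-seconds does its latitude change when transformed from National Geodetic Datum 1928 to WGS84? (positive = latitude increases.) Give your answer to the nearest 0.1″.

sin φ = -0.266212, cos φ = 0.963914, sin λ = -0.949994, cos λ = 0.312269.
North component: ΔN = −sin φ cos λ·ΔX − sin φ sin λ·ΔY + cos φ·ΔZ = −(-0.266212)(0.312269)(-459) − (-0.266212)(-0.949994)(213) + (0.963914)(-45) = -135.40 m.
1° of latitude spans 3600 × 30.90 = 111240 m, so Δφ = -135.40 / 111240 × 3600 = -4.382″.

Δφ = -4.4″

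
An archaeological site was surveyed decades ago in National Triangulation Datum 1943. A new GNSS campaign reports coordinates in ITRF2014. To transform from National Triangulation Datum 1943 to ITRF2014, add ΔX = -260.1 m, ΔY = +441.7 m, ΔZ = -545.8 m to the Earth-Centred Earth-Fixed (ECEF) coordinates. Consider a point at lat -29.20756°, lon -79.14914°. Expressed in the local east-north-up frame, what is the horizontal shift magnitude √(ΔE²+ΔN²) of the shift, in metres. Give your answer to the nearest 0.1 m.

732.5 m

At φ = -29.20756°, λ = -79.14914°: sin φ = -0.487975, cos φ = 0.872858, sin λ = -0.982121, cos λ = 0.188253.
ΔE = −sin λ·ΔX + cos λ·ΔY = −(-0.982121)·(-260.1) + (0.188253)·(441.7) = -172.30 m.
ΔN = −sin φ cos λ·ΔX − sin φ sin λ·ΔY + cos φ·ΔZ = −(-0.487975)(0.188253)(-260.1) − (-0.487975)(-0.982121)(441.7) + (0.872858)(-545.8) = -711.98 m.
Horizontal magnitude = √(ΔE² + ΔN²) = √((-172.30)² + (-711.98)²) = 732.54 m.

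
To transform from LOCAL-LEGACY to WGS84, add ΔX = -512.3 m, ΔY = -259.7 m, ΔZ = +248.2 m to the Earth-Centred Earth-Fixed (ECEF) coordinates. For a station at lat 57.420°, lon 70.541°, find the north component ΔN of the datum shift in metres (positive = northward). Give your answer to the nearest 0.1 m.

ΔN = 483.8 m

At φ = 57.420°, λ = 70.541°: sin φ = 0.842640, cos φ = 0.538477, sin λ = 0.942880, cos λ = 0.333132.
ΔN = −sin φ cos λ·ΔX − sin φ sin λ·ΔY + cos φ·ΔZ = −(0.842640)(0.333132)(-512.3) − (0.842640)(0.942880)(-259.7) + (0.538477)(248.2) = 483.79 m.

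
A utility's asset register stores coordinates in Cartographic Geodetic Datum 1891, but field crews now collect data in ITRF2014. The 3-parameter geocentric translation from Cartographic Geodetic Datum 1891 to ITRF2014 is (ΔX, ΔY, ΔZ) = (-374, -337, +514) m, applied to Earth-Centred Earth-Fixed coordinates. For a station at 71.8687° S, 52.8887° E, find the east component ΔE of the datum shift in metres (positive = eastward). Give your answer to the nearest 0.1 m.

ΔE = 94.9 m

The local east axis at (φ, λ) is (−sin λ, cos λ, 0), so ΔE = −sin(52.8887°)·(-374) + cos(52.8887°)·(-337) = 94.92 m.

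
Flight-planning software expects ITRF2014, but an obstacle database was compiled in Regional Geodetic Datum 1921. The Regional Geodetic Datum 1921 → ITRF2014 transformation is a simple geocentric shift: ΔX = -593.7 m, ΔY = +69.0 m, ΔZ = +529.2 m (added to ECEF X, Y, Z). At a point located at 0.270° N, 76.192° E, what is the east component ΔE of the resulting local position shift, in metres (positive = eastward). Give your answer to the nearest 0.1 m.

ΔE = 593.0 m

At φ = 0.270°, λ = 76.192°: sin φ = 0.004712, cos φ = 0.999989, sin λ = 0.971101, cos λ = 0.238669.
ΔE = −sin λ·ΔX + cos λ·ΔY = −(0.971101)·(-593.7) + (0.238669)·(69.0) = 593.01 m.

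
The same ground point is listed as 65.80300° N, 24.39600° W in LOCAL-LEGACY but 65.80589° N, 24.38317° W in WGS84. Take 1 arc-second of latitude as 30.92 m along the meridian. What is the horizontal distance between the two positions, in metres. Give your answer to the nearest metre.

668 m

Δφ = 65.80589° − 65.80300° = +0.00289°; Δλ = -24.38317° − -24.39600° = +0.01283°.
1° of latitude = 3600 × 30.92 = 111312 m.
ΔN = Δφ × 111312 = 321.7 m; ΔE = Δλ × 111312 × cos(65.80300°) = +0.01283 × 111312 × 0.409875 = 585.4 m.
Distance = √(ΔE² + ΔN²) = √(585.4² + 321.7²) = 667.9 m.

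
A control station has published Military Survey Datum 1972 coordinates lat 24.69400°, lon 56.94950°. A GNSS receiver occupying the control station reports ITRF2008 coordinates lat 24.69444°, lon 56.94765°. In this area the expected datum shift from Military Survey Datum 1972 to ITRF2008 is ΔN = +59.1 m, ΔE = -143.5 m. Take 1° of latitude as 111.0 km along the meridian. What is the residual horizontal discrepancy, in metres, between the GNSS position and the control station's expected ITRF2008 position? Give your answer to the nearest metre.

Observed coordinate differences: Δφ = +0.00044°, Δλ = -0.00185°.
Converting to metres (1° lat = 111000 m, cos φ = 0.908552): observed ΔN = 48.8 m, observed ΔE = -186.6 m.
Subtracting the expected shift leaves a residual of 48.8 − (59.1) = -10.3 m north and -186.6 − (-143.5) = -43.1 m east.
Residual distance = √((-10.3)² + (-43.1)²) = 44.3 m.

44 m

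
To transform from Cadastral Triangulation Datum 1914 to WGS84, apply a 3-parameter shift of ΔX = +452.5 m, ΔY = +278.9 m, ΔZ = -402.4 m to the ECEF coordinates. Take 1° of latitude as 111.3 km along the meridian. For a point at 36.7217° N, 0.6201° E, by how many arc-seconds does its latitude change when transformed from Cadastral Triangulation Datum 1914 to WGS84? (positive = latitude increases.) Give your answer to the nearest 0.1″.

sin φ = 0.597929, cos φ = 0.801549, sin λ = 0.010823, cos λ = 0.999941.
North component: ΔN = −sin φ cos λ·ΔX − sin φ sin λ·ΔY + cos φ·ΔZ = −(0.597929)(0.999941)(452.5) − (0.597929)(0.010823)(278.9) + (0.801549)(-402.4) = -594.90 m.
1° of latitude spans 111300 m, so Δφ = -594.90 / 111300 × 3600 = -19.242″.

Δφ = -19.2″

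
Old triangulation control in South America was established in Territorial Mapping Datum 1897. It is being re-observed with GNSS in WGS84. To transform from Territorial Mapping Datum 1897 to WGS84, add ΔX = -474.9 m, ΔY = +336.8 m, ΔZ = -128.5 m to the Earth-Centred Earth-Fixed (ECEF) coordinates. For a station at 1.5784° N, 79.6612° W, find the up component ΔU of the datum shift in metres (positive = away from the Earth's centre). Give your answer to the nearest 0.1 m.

The local up (radial) axis is (cos φ cos λ, cos φ sin λ, sin φ), giving ΔU = -85.197 − 331.206 − 3.540 = -419.94 m.

ΔU = -419.9 m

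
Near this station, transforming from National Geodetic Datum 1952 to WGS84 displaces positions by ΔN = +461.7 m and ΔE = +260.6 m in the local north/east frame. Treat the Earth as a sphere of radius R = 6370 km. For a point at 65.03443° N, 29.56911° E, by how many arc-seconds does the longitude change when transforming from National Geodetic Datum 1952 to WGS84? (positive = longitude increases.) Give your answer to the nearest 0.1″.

At latitude 65.03443°, cos φ = 0.422074.
One radian of longitude at latitude φ spans R cos φ, so Δλ = ΔE / (R cos φ) = 260.6 / (6370000 × 0.422074) = 9.6927e-05 rad = 19.993″.

Δλ = 20.0″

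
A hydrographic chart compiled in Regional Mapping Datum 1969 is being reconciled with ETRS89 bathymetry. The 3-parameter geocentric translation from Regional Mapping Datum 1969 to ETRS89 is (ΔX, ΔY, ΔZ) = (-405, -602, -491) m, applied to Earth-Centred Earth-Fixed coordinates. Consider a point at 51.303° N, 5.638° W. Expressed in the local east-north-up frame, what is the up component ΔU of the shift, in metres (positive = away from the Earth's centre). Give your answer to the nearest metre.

ΔU = -598 m

At φ = 51.303°, λ = -5.638°: sin φ = 0.780463, cos φ = 0.625202, sin λ = -0.098243, cos λ = 0.995162.
ΔU = cos φ cos λ·ΔX + cos φ sin λ·ΔY + sin φ·ΔZ = (0.625202)(0.995162)(-405) + (0.625202)(-0.098243)(-602) + (0.780463)(-491) = -598.21 m.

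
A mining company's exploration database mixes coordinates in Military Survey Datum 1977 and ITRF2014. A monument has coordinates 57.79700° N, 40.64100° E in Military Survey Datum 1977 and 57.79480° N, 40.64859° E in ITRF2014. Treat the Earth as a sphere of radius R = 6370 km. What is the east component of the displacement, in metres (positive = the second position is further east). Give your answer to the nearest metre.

Δφ = 57.79480° − 57.79700° = -0.00220°; Δλ = 40.64859° − 40.64100° = +0.00759°.
1° along a meridian = πR/180 = 111177 m.
ΔN = Δφ × 111177 = -244.6 m; ΔE = Δλ × 111177 × cos(57.79700°) = +0.00759 × 111177 × 0.532921 = 449.7 m.

ΔE = 450 m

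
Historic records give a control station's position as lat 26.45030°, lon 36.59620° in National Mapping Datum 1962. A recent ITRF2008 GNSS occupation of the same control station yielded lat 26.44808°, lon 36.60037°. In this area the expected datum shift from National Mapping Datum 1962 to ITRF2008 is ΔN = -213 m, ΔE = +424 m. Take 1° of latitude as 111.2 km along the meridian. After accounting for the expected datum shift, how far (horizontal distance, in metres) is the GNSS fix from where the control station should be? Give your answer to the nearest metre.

35 m

Observed coordinate differences: Δφ = -0.00222°, Δλ = +0.00417°.
Converting to metres (1° lat = 111200 m, cos φ = 0.895321): observed ΔN = -246.9 m, observed ΔE = 415.2 m.
Subtracting the expected shift leaves a residual of -246.9 − (-213) = -33.9 m north and 415.2 − (424) = -8.8 m east.
Residual distance = √((-33.9)² + (-8.8)²) = 35.0 m.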